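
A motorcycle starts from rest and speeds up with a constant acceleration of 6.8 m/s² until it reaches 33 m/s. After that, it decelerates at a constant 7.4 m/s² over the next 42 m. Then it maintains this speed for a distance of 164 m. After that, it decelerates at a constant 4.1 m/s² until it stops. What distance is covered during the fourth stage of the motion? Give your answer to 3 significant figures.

Phase 1 (accelerating): v₀ = 0 m/s, a = 6.8 m/s².
v = v₀ + at → t = (33 − 0) / 6.8 = 4.85 s
v² = v₀² + 2aΔx → Δx = (33² − 0²)/(2·6.8) = 80.1 m

Phase 2 (decelerating): v₀ = 33.0 m/s, a = -7.4 m/s².
v² = v₀² + 2aΔx = 33.0² + 2·-7.4·42 = 467 → v = 21.6 m/s
t = (v − v₀)/a = (21.6 − 33.0)/-7.4 = 1.54 s

Phase 3 (constant speed): v₀ = 21.6 m/s, a = 0 m/s².
Constant speed: t = d/v = 164/21.6 = 7.59 s

Phase 4 (decelerating): v₀ = 21.6 m/s, a = -4.1 m/s².
v = v₀ + at → t = (0 − 21.6) / -4.1 = 5.27 s
v² = v₀² + 2aΔx → Δx = (0² − 21.6²)/(2·-4.1) = 57.0 m
Distance in phase 4 = 57.0 m

57.0 m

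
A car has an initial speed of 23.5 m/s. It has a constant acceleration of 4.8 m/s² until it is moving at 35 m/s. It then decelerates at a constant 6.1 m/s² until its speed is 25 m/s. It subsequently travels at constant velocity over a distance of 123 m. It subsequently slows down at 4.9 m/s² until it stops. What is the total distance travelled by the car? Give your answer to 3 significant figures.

Phase 1 (accelerating): v₀ = 23.5 m/s, a = 4.8 m/s².
v = v₀ + at → t = (35 − 23.5) / 4.8 = 2.40 s
v² = v₀² + 2aΔx → Δx = (35² − 23.5²)/(2·4.8) = 70.1 m

Phase 2 (decelerating): v₀ = 35.0 m/s, a = -6.1 m/s².
v = v₀ + at → t = (25 − 35.0) / -6.1 = 1.64 s
v² = v₀² + 2aΔx → Δx = (25² − 35.0²)/(2·-6.1) = 49.2 m

Phase 3 (constant speed): v₀ = 25.0 m/s, a = 0 m/s².
Constant speed: t = d/v = 123/25.0 = 4.92 s

Phase 4 (decelerating): v₀ = 25.0 m/s, a = -4.9 m/s².
v = v₀ + at → t = (0 − 25.0) / -4.9 = 5.10 s
v² = v₀² + 2aΔx → Δx = (0² − 25.0²)/(2·-4.9) = 63.8 m
Total distance = 70.1 + 49.2 + 123 + 63.8 = 306 m

306 m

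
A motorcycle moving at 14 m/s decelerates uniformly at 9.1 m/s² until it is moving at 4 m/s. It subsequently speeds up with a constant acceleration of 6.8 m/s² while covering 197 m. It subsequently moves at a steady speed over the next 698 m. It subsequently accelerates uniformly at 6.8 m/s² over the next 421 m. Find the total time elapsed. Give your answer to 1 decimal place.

27.5 s

Phase 1 (decelerating): v₀ = 14.0 m/s, a = -9.1 m/s².
v = v₀ + at → t = (4 − 14.0) / -9.1 = 1.10 s
v² = v₀² + 2aΔx → Δx = (4² − 14.0²)/(2·-9.1) = 9.89 m

Phase 2 (accelerating): v₀ = 4.00 m/s, a = 6.8 m/s².
v² = v₀² + 2aΔx = 4.00² + 2·6.8·197 = 2700 → v = 51.9 m/s
t = (v − v₀)/a = (51.9 − 4.00)/6.8 = 7.05 s

Phase 3 (constant speed): v₀ = 51.9 m/s, a = 0 m/s².
Constant speed: t = d/v = 698/51.9 = 13.4 s

Phase 4 (accelerating): v₀ = 51.9 m/s, a = 6.8 m/s².
v² = v₀² + 2aΔx = 51.9² + 2·6.8·421 = 8420 → v = 91.8 m/s
t = (v − v₀)/a = (91.8 − 51.9)/6.8 = 5.86 s
Total time = 1.10 + 7.05 + 13.4 + 5.86 = 27.5 s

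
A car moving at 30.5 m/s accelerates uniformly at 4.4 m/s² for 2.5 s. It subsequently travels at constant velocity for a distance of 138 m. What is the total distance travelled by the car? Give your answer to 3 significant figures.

Phase 1 (accelerating): v₀ = 30.5 m/s, a = 4.4 m/s².
v = v₀ + at = 30.5 + (4.4)(2.5) = 41.5 m/s
Δx = v₀t + ½at² = 30.5·2.5 + 0.5·4.4·2.5² = 90.0 m

Phase 2 (constant speed): v₀ = 41.5 m/s, a = 0 m/s².
Constant speed: t = d/v = 138/41.5 = 3.33 s
Total distance = 90.0 + 138 = 228 m

228 m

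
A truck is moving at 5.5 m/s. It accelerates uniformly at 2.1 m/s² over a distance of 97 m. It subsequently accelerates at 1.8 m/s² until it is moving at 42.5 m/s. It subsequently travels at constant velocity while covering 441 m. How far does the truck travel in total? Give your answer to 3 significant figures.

918 m

Phase 1 (accelerating): v₀ = 5.50 m/s, a = 2.1 m/s².
v² = v₀² + 2aΔx = 5.50² + 2·2.1·97 = 438 → v = 20.9 m/s
t = (v − v₀)/a = (20.9 − 5.50)/2.1 = 7.34 s

Phase 2 (accelerating): v₀ = 20.9 m/s, a = 1.8 m/s².
v = v₀ + at → t = (42.5 − 20.9) / 1.8 = 12.0 s
v² = v₀² + 2aΔx → Δx = (42.5² − 20.9²)/(2·1.8) = 380 m

Phase 3 (constant speed): v₀ = 42.5 m/s, a = 0 m/s².
Constant speed: t = d/v = 441/42.5 = 10.4 s
Total distance = 97.0 + 380 + 441 = 918 m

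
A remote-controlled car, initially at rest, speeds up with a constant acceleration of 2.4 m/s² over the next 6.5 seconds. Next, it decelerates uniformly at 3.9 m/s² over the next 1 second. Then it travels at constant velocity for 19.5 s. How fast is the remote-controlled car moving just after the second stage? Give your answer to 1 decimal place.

11.7 m/s

Phase 1 (accelerating): v₀ = 0 m/s, a = 2.4 m/s².
v = v₀ + at = 0 + (2.4)(6.5) = 15.6 m/s
Δx = v₀t + ½at² = 0·6.5 + 0.5·2.4·6.5² = 50.7 m

Phase 2 (decelerating): v₀ = 15.6 m/s, a = -3.9 m/s².
v = v₀ + at = 15.6 + (-3.9)(1) = 11.7 m/s
Δx = v₀t + ½at² = 15.6·1 + 0.5·-3.9·1² = 13.7 m
Speed at end of phase 2 = 11.7 m/s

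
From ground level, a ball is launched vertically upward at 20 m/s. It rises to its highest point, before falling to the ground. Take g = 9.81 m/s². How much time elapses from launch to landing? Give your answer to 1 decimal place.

Phase 1 (rising): v₀ = 20.0 m/s, a = -9.81 m/s².
v = v₀ + at → t = (0 − 20.0) / -9.81 = 2.04 s
v² = v₀² + 2aΔx → Δx = (0² − 20.0²)/(2·-9.81) = 20.4 m

Phase 2 (falling): v₀ = 0 m/s, a = -9.81 m/s².
Falls 20.4 m from rest: t = √(2·20.4/9.81) = 2.04 s; v = g·t = 20.0 m/s.
Total time = 2.04 + 2.04 = 4.08 s

4.1 s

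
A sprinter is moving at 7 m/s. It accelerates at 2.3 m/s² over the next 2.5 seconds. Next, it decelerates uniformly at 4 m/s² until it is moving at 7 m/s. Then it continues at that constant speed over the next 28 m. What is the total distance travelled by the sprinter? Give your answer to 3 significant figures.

Phase 1 (accelerating): v₀ = 7.00 m/s, a = 2.3 m/s².
v = v₀ + at = 7.00 + (2.3)(2.5) = 12.8 m/s
Δx = v₀t + ½at² = 7.00·2.5 + 0.5·2.3·2.5² = 24.7 m

Phase 2 (decelerating): v₀ = 12.8 m/s, a = -4 m/s².
v = v₀ + at → t = (7 − 12.8) / -4 = 1.44 s
v² = v₀² + 2aΔx → Δx = (7² − 12.8²)/(2·-4) = 14.2 m

Phase 3 (constant speed): v₀ = 7.00 m/s, a = 0 m/s².
Constant speed: t = d/v = 28/7.00 = 4.00 s
Total distance = 24.7 + 14.2 + 28.0 = 66.9 m

66.9 m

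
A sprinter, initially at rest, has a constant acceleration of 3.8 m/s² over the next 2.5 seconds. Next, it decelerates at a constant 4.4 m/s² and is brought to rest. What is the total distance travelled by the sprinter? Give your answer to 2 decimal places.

22.13 m

Phase 1 (accelerating): v₀ = 0 m/s, a = 3.8 m/s².
v = v₀ + at = 0 + (3.8)(2.5) = 9.50 m/s
Δx = v₀t + ½at² = 0·2.5 + 0.5·3.8·2.5² = 11.9 m

Phase 2 (decelerating): v₀ = 9.50 m/s, a = -4.4 m/s².
v = v₀ + at → t = (0 − 9.50) / -4.4 = 2.16 s
v² = v₀² + 2aΔx → Δx = (0² − 9.50²)/(2·-4.4) = 10.3 m
Total distance = 11.9 + 10.3 = 22.1 m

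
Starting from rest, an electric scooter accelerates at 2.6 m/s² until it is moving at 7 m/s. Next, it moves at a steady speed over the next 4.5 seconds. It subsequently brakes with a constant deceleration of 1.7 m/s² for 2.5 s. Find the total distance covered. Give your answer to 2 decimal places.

Phase 1 (accelerating): v₀ = 0 m/s, a = 2.6 m/s².
v = v₀ + at → t = (7 − 0) / 2.6 = 2.69 s
v² = v₀² + 2aΔx → Δx = (7² − 0²)/(2·2.6) = 9.42 m

Phase 2 (constant speed): v₀ = 7.00 m/s, a = 0 m/s².
v = v₀ + at = 7.00 + (0)(4.5) = 7.00 m/s
Δx = v₀t + ½at² = 7.00·4.5 + 0.5·0·4.5² = 31.5 m

Phase 3 (decelerating): v₀ = 7.00 m/s, a = -1.7 m/s².
v = v₀ + at = 7.00 + (-1.7)(2.5) = 2.75 m/s
Δx = v₀t + ½at² = 7.00·2.5 + 0.5·-1.7·2.5² = 12.2 m
Total distance = 9.42 + 31.5 + 12.2 = 53.1 m

53.11 m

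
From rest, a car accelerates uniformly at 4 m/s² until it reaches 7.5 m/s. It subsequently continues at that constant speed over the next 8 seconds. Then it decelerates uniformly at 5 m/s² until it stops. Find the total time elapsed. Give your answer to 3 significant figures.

Phase 1 (accelerating): v₀ = 0 m/s, a = 4 m/s².
v = v₀ + at → t = (7.5 − 0) / 4 = 1.88 s
v² = v₀² + 2aΔx → Δx = (7.5² − 0²)/(2·4) = 7.03 m

Phase 2 (constant speed): v₀ = 7.50 m/s, a = 0 m/s².
v = v₀ + at = 7.50 + (0)(8) = 7.50 m/s
Δx = v₀t + ½at² = 7.50·8 + 0.5·0·8² = 60.0 m

Phase 3 (decelerating): v₀ = 7.50 m/s, a = -5 m/s².
v = v₀ + at → t = (0 − 7.50) / -5 = 1.50 s
v² = v₀² + 2aΔx → Δx = (0² − 7.50²)/(2·-5) = 5.62 m
Total time = 1.88 + 8.00 + 1.50 = 11.4 s

11.4 s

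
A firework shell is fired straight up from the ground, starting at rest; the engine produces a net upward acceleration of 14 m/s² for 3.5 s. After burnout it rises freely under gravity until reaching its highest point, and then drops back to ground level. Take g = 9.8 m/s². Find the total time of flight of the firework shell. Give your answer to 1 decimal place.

Phase 1 (powered ascent): v₀ = 0 m/s, a = 14 m/s².
v = v₀ + at = 0 + (14)(3.5) = 49.0 m/s
Δx = v₀t + ½at² = 0·3.5 + 0.5·14·3.5² = 85.8 m

Phase 2 (coasting upward): v₀ = 49.0 m/s, a = -9.8 m/s².
v = v₀ + at → t = (0 − 49.0) / -9.8 = 5.00 s
v² = v₀² + 2aΔx → Δx = (0² − 49.0²)/(2·-9.8) = 122 m

Phase 3 (free fall): v₀ = 0 m/s, a = -9.8 m/s².
Falls 208 m from rest: t = √(2·208/9.8) = 6.52 s; v = g·t = 63.9 m/s.
Total time = 3.50 + 5.00 + 6.52 = 15.0 s

15.0 s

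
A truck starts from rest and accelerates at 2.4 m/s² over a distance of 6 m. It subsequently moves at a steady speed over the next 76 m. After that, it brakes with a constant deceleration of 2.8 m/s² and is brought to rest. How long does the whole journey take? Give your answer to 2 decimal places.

18.31 s

Phase 1 (accelerating): v₀ = 0 m/s, a = 2.4 m/s².
v² = v₀² + 2aΔx = 0² + 2·2.4·6 = 28.8 → v = 5.37 m/s
t = (v − v₀)/a = (5.37 − 0)/2.4 = 2.24 s

Phase 2 (constant speed): v₀ = 5.37 m/s, a = 0 m/s².
Constant speed: t = d/v = 76/5.37 = 14.2 s

Phase 3 (decelerating): v₀ = 5.37 m/s, a = -2.8 m/s².
v = v₀ + at → t = (0 − 5.37) / -2.8 = 1.92 s
v² = v₀² + 2aΔx → Δx = (0² − 5.37²)/(2·-2.8) = 5.14 m
Total time = 2.24 + 14.2 + 1.92 = 18.3 s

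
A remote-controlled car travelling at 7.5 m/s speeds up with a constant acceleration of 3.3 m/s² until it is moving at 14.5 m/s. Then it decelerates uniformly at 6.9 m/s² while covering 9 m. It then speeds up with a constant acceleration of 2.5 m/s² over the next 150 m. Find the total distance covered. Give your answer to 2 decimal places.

182.33 m

Phase 1 (accelerating): v₀ = 7.50 m/s, a = 3.3 m/s².
v = v₀ + at → t = (14.5 − 7.50) / 3.3 = 2.12 s
v² = v₀² + 2aΔx → Δx = (14.5² − 7.50²)/(2·3.3) = 23.3 m

Phase 2 (decelerating): v₀ = 14.5 m/s, a = -6.9 m/s².
v² = v₀² + 2aΔx = 14.5² + 2·-6.9·9 = 86.0 → v = 9.28 m/s
t = (v − v₀)/a = (9.28 − 14.5)/-6.9 = 0.757 s

Phase 3 (accelerating): v₀ = 9.28 m/s, a = 2.5 m/s².
v² = v₀² + 2aΔx = 9.28² + 2·2.5·150 = 836 → v = 28.9 m/s
t = (v − v₀)/a = (28.9 − 9.28)/2.5 = 7.86 s
Total distance = 23.3 + 9.00 + 150 = 182 m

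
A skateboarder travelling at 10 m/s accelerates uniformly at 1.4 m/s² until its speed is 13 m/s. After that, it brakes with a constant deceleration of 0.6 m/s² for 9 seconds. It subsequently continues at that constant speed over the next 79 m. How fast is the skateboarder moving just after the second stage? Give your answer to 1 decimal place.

7.6 m/s

Phase 1 (accelerating): v₀ = 10.0 m/s, a = 1.4 m/s².
v = v₀ + at → t = (13 − 10.0) / 1.4 = 2.14 s
v² = v₀² + 2aΔx → Δx = (13² − 10.0²)/(2·1.4) = 24.6 m

Phase 2 (decelerating): v₀ = 13.0 m/s, a = -0.6 m/s².
v = v₀ + at = 13.0 + (-0.6)(9) = 7.60 m/s
Δx = v₀t + ½at² = 13.0·9 + 0.5·-0.6·9² = 92.7 m
Speed at end of phase 2 = 7.60 m/s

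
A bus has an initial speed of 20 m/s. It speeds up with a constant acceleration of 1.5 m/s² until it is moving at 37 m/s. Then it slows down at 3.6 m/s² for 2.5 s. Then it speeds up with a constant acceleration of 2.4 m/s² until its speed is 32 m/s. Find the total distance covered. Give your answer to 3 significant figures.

Phase 1 (accelerating): v₀ = 20.0 m/s, a = 1.5 m/s².
v = v₀ + at → t = (37 − 20.0) / 1.5 = 11.3 s
v² = v₀² + 2aΔx → Δx = (37² − 20.0²)/(2·1.5) = 323 m

Phase 2 (decelerating): v₀ = 37.0 m/s, a = -3.6 m/s².
v = v₀ + at = 37.0 + (-3.6)(2.5) = 28.0 m/s
Δx = v₀t + ½at² = 37.0·2.5 + 0.5·-3.6·2.5² = 81.2 m

Phase 3 (accelerating): v₀ = 28.0 m/s, a = 2.4 m/s².
v = v₀ + at → t = (32 − 28.0) / 2.4 = 1.67 s
v² = v₀² + 2aΔx → Δx = (32² − 28.0²)/(2·2.4) = 50.0 m
Total distance = 323 + 81.2 + 50.0 = 454 m

454 m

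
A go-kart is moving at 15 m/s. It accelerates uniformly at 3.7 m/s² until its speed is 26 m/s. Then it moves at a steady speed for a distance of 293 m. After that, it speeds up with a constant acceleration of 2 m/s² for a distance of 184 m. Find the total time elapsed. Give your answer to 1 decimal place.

Phase 1 (accelerating): v₀ = 15.0 m/s, a = 3.7 m/s².
v = v₀ + at → t = (26 − 15.0) / 3.7 = 2.97 s
v² = v₀² + 2aΔx → Δx = (26² − 15.0²)/(2·3.7) = 60.9 m

Phase 2 (constant speed): v₀ = 26.0 m/s, a = 0 m/s².
Constant speed: t = d/v = 293/26.0 = 11.3 s

Phase 3 (accelerating): v₀ = 26.0 m/s, a = 2 m/s².
v² = v₀² + 2aΔx = 26.0² + 2·2·184 = 1410 → v = 37.6 m/s
t = (v − v₀)/a = (37.6 − 26.0)/2 = 5.79 s
Total time = 2.97 + 11.3 + 5.79 = 20.0 s

20.0 s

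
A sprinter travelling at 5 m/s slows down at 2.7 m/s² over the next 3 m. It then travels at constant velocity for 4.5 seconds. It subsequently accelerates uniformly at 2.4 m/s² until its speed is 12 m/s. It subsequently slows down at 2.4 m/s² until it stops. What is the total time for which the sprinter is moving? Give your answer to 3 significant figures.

14.0 s

Phase 1 (decelerating): v₀ = 5.00 m/s, a = -2.7 m/s².
v² = v₀² + 2aΔx = 5.00² + 2·-2.7·3 = 8.80 → v = 2.97 m/s
t = (v − v₀)/a = (2.97 − 5.00)/-2.7 = 0.753 s

Phase 2 (constant speed): v₀ = 2.97 m/s, a = 0 m/s².
v = v₀ + at = 2.97 + (0)(4.5) = 2.97 m/s
Δx = v₀t + ½at² = 2.97·4.5 + 0.5·0·4.5² = 13.3 m

Phase 3 (accelerating): v₀ = 2.97 m/s, a = 2.4 m/s².
v = v₀ + at → t = (12 − 2.97) / 2.4 = 3.76 s
v² = v₀² + 2aΔx → Δx = (12² − 2.97²)/(2·2.4) = 28.2 m

Phase 4 (decelerating): v₀ = 12.0 m/s, a = -2.4 m/s².
v = v₀ + at → t = (0 − 12.0) / -2.4 = 5.00 s
v² = v₀² + 2aΔx → Δx = (0² − 12.0²)/(2·-2.4) = 30.0 m
Total time = 0.753 + 4.50 + 3.76 + 5.00 = 14.0 s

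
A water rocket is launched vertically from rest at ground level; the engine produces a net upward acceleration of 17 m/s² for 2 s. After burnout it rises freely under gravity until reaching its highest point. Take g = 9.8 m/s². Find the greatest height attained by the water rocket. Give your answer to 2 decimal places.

92.98 m

Phase 1 (powered ascent): v₀ = 0 m/s, a = 17 m/s².
v = v₀ + at = 0 + (17)(2) = 34.0 m/s
Δx = v₀t + ½at² = 0·2 + 0.5·17·2² = 34.0 m

Phase 2 (coasting upward): v₀ = 34.0 m/s, a = -9.8 m/s².
v = v₀ + at → t = (0 − 34.0) / -9.8 = 3.47 s
v² = v₀² + 2aΔx → Δx = (0² − 34.0²)/(2·-9.8) = 59.0 m
Maximum height = 34.0 + 59.0 = 93.0 m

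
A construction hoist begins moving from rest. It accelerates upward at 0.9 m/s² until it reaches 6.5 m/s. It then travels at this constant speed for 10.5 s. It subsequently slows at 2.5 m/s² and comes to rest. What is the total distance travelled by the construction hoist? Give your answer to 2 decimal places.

100.17 m

Phase 1 (accelerating): v₀ = 0 m/s, a = 0.9 m/s².
v = v₀ + at → t = (6.5 − 0) / 0.9 = 7.22 s
v² = v₀² + 2aΔx → Δx = (6.5² − 0²)/(2·0.9) = 23.5 m

Phase 2 (constant speed): v₀ = 6.50 m/s, a = 0 m/s².
v = v₀ + at = 6.50 + (0)(10.5) = 6.50 m/s
Δx = v₀t + ½at² = 6.50·10.5 + 0.5·0·10.5² = 68.2 m

Phase 3 (decelerating): v₀ = 6.50 m/s, a = -2.5 m/s².
v = v₀ + at → t = (0 − 6.50) / -2.5 = 2.60 s
v² = v₀² + 2aΔx → Δx = (0² − 6.50²)/(2·-2.5) = 8.45 m
Total distance = 23.5 + 68.2 + 8.45 = 100 m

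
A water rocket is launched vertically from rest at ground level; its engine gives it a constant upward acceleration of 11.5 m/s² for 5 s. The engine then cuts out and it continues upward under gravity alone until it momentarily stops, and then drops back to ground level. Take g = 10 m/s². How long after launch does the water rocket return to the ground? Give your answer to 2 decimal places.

Phase 1 (powered ascent): v₀ = 0 m/s, a = 11.5 m/s².
v = v₀ + at = 0 + (11.5)(5) = 57.5 m/s
Δx = v₀t + ½at² = 0·5 + 0.5·11.5·5² = 144 m

Phase 2 (coasting upward): v₀ = 57.5 m/s, a = -10 m/s².
v = v₀ + at → t = (0 − 57.5) / -10 = 5.75 s
v² = v₀² + 2aΔx → Δx = (0² − 57.5²)/(2·-10) = 165 m

Phase 3 (free fall): v₀ = 0 m/s, a = -10 m/s².
Falls 309 m from rest: t = √(2·309/10) = 7.86 s; v = g·t = 78.6 m/s.
Total time = 5.00 + 5.75 + 7.86 = 18.6 s

18.61 s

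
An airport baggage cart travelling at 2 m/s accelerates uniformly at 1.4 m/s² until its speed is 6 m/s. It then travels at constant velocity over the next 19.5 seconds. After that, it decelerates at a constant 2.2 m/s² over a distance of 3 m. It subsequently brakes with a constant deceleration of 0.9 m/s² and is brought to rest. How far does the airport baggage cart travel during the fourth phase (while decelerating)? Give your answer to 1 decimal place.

Phase 1 (accelerating): v₀ = 2.00 m/s, a = 1.4 m/s².
v = v₀ + at → t = (6 − 2.00) / 1.4 = 2.86 s
v² = v₀² + 2aΔx → Δx = (6² − 2.00²)/(2·1.4) = 11.4 m

Phase 2 (constant speed): v₀ = 6.00 m/s, a = 0 m/s².
v = v₀ + at = 6.00 + (0)(19.5) = 6.00 m/s
Δx = v₀t + ½at² = 6.00·19.5 + 0.5·0·19.5² = 117 m

Phase 3 (decelerating): v₀ = 6.00 m/s, a = -2.2 m/s².
v² = v₀² + 2aΔx = 6.00² + 2·-2.2·3 = 22.8 → v = 4.77 m/s
t = (v − v₀)/a = (4.77 − 6.00)/-2.2 = 0.557 s

Phase 4 (decelerating): v₀ = 4.77 m/s, a = -0.9 m/s².
v = v₀ + at → t = (0 − 4.77) / -0.9 = 5.31 s
v² = v₀² + 2aΔx → Δx = (0² − 4.77²)/(2·-0.9) = 12.7 m
Distance in phase 4 = 12.7 m

12.7 m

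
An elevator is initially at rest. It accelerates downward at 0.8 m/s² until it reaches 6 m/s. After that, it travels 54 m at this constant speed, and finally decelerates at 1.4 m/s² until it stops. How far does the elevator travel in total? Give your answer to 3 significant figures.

Phase 1 (accelerating): v₀ = 0 m/s, a = 0.8 m/s².
v = v₀ + at → t = (6 − 0) / 0.8 = 7.50 s
v² = v₀² + 2aΔx → Δx = (6² − 0²)/(2·0.8) = 22.5 m

Phase 2 (constant speed): v₀ = 6.00 m/s, a = 0 m/s².
Constant speed: t = d/v = 54/6.00 = 9.00 s

Phase 3 (decelerating): v₀ = 6.00 m/s, a = -1.4 m/s².
v = v₀ + at → t = (0 − 6.00) / -1.4 = 4.29 s
v² = v₀² + 2aΔx → Δx = (0² − 6.00²)/(2·-1.4) = 12.9 m
Total distance = 22.5 + 54.0 + 12.9 = 89.4 m

89.4 m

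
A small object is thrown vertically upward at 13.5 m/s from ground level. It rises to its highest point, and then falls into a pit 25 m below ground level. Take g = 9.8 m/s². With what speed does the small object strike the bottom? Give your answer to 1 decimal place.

25.9 m/s

Phase 1 (rising): v₀ = 13.5 m/s, a = -9.8 m/s².
v = v₀ + at → t = (0 − 13.5) / -9.8 = 1.38 s
v² = v₀² + 2aΔx → Δx = (0² − 13.5²)/(2·-9.8) = 9.30 m

Phase 2 (falling): v₀ = 0 m/s, a = -9.8 m/s².
Falls 34.3 m from rest: t = √(2·34.3/9.8) = 2.65 s; v = g·t = 25.9 m/s.
Final speed = 25.9 m/s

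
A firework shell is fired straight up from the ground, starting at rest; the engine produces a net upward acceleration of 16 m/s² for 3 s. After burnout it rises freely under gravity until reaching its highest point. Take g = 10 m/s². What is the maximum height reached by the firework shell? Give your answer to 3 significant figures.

187 m

Phase 1 (powered ascent): v₀ = 0 m/s, a = 16 m/s².
v = v₀ + at = 0 + (16)(3) = 48.0 m/s
Δx = v₀t + ½at² = 0·3 + 0.5·16·3² = 72.0 m

Phase 2 (coasting upward): v₀ = 48.0 m/s, a = -10 m/s².
v = v₀ + at → t = (0 − 48.0) / -10 = 4.80 s
v² = v₀² + 2aΔx → Δx = (0² − 48.0²)/(2·-10) = 115 m
Maximum height = 72.0 + 115 = 187 m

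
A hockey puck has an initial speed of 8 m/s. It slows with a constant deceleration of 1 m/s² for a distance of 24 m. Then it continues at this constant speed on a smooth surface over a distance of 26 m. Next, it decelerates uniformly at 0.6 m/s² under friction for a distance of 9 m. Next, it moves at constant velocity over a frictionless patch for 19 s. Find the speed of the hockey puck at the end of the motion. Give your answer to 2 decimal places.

Phase 1 (decelerating): v₀ = 8.00 m/s, a = -1 m/s².
v² = v₀² + 2aΔx = 8.00² + 2·-1·24 = 16.0 → v = 4.00 m/s
t = (v − v₀)/a = (4.00 − 8.00)/-1 = 4.00 s

Phase 2 (constant speed): v₀ = 4.00 m/s, a = 0 m/s².
Constant speed: t = d/v = 26/4.00 = 6.50 s

Phase 3 (decelerating): v₀ = 4.00 m/s, a = -0.6 m/s².
v² = v₀² + 2aΔx = 4.00² + 2·-0.6·9 = 5.20 → v = 2.28 m/s
t = (v − v₀)/a = (2.28 − 4.00)/-0.6 = 2.87 s

Phase 4 (constant speed): v₀ = 2.28 m/s, a = 0 m/s².
v = v₀ + at = 2.28 + (0)(19) = 2.28 m/s
Δx = v₀t + ½at² = 2.28·19 + 0.5·0·19² = 43.3 m
Final speed = 2.28 m/s

2.28 m/s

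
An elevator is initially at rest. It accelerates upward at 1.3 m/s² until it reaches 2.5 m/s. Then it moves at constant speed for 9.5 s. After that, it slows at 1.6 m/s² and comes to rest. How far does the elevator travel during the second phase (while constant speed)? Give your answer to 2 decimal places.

Phase 1 (accelerating): v₀ = 0 m/s, a = 1.3 m/s².
v = v₀ + at → t = (2.5 − 0) / 1.3 = 1.92 s
v² = v₀² + 2aΔx → Δx = (2.5² − 0²)/(2·1.3) = 2.40 m

Phase 2 (constant speed): v₀ = 2.50 m/s, a = 0 m/s².
v = v₀ + at = 2.50 + (0)(9.5) = 2.50 m/s
Δx = v₀t + ½at² = 2.50·9.5 + 0.5·0·9.5² = 23.8 m
Distance in phase 2 = 23.8 m

23.75 m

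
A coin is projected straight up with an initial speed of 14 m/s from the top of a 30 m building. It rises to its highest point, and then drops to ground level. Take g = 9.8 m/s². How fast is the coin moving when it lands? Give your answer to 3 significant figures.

28.0 m/s

Phase 1 (rising): v₀ = 14.0 m/s, a = -9.8 m/s².
v = v₀ + at → t = (0 − 14.0) / -9.8 = 1.43 s
v² = v₀² + 2aΔx → Δx = (0² − 14.0²)/(2·-9.8) = 10.0 m

Phase 2 (falling): v₀ = 0 m/s, a = -9.8 m/s².
Falls 40.0 m from rest: t = √(2·40.0/9.8) = 2.86 s; v = g·t = 28.0 m/s.
Final speed = 28.0 m/s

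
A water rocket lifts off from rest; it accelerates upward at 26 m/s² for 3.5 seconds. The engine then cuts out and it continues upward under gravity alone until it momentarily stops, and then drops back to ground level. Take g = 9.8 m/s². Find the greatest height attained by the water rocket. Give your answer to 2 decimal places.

Phase 1 (powered ascent): v₀ = 0 m/s, a = 26 m/s².
v = v₀ + at = 0 + (26)(3.5) = 91.0 m/s
Δx = v₀t + ½at² = 0·3.5 + 0.5·26·3.5² = 159 m

Phase 2 (coasting upward): v₀ = 91.0 m/s, a = -9.8 m/s².
v = v₀ + at → t = (0 − 91.0) / -9.8 = 9.29 s
v² = v₀² + 2aΔx → Δx = (0² − 91.0²)/(2·-9.8) = 422 m
Maximum height = 159 + 422 = 582 m

581.75 m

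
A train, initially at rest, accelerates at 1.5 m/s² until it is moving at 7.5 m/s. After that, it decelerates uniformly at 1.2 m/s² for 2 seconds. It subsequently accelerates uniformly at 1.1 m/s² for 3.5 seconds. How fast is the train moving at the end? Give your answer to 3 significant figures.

8.95 m/s

Phase 1 (accelerating): v₀ = 0 m/s, a = 1.5 m/s².
v = v₀ + at → t = (7.5 − 0) / 1.5 = 5.00 s
v² = v₀² + 2aΔx → Δx = (7.5² − 0²)/(2·1.5) = 18.8 m

Phase 2 (decelerating): v₀ = 7.50 m/s, a = -1.2 m/s².
v = v₀ + at = 7.50 + (-1.2)(2) = 5.10 m/s
Δx = v₀t + ½at² = 7.50·2 + 0.5·-1.2·2² = 12.6 m

Phase 3 (accelerating): v₀ = 5.10 m/s, a = 1.1 m/s².
v = v₀ + at = 5.10 + (1.1)(3.5) = 8.95 m/s
Δx = v₀t + ½at² = 5.10·3.5 + 0.5·1.1·3.5² = 24.6 m
Final speed = 8.95 m/s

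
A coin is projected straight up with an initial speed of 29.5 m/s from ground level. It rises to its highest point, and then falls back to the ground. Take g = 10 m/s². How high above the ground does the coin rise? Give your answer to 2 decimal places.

43.51 m

Phase 1 (rising): v₀ = 29.5 m/s, a = -10 m/s².
v = v₀ + at → t = (0 − 29.5) / -10 = 2.95 s
v² = v₀² + 2aΔx → Δx = (0² − 29.5²)/(2·-10) = 43.5 m
Maximum height = 43.5 m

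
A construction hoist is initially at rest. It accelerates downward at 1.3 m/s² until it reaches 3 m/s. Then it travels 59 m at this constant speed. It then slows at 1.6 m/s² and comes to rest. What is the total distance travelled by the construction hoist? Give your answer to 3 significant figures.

65.3 m

Phase 1 (accelerating): v₀ = 0 m/s, a = 1.3 m/s².
v = v₀ + at → t = (3 − 0) / 1.3 = 2.31 s
v² = v₀² + 2aΔx → Δx = (3² − 0²)/(2·1.3) = 3.46 m

Phase 2 (constant speed): v₀ = 3.00 m/s, a = 0 m/s².
Constant speed: t = d/v = 59/3.00 = 19.7 s

Phase 3 (decelerating): v₀ = 3.00 m/s, a = -1.6 m/s².
v = v₀ + at → t = (0 − 3.00) / -1.6 = 1.88 s
v² = v₀² + 2aΔx → Δx = (0² − 3.00²)/(2·-1.6) = 2.81 m
Total distance = 3.46 + 59.0 + 2.81 = 65.3 m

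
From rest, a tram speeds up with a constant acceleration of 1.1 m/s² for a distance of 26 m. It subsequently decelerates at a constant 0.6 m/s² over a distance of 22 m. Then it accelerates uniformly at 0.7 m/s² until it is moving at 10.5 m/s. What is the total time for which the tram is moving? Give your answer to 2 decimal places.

Phase 1 (accelerating): v₀ = 0 m/s, a = 1.1 m/s².
v² = v₀² + 2aΔx = 0² + 2·1.1·26 = 57.2 → v = 7.56 m/s
t = (v − v₀)/a = (7.56 − 0)/1.1 = 6.88 s

Phase 2 (decelerating): v₀ = 7.56 m/s, a = -0.6 m/s².
v² = v₀² + 2aΔx = 7.56² + 2·-0.6·22 = 30.8 → v = 5.55 m/s
t = (v − v₀)/a = (5.55 − 7.56)/-0.6 = 3.36 s

Phase 3 (accelerating): v₀ = 5.55 m/s, a = 0.7 m/s².
v = v₀ + at → t = (10.5 − 5.55) / 0.7 = 7.07 s
v² = v₀² + 2aΔx → Δx = (10.5² − 5.55²)/(2·0.7) = 56.7 m
Total time = 6.88 + 3.36 + 7.07 = 17.3 s

17.30 s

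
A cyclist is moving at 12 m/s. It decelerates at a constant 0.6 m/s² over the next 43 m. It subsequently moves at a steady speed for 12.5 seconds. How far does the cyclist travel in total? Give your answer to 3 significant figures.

Phase 1 (decelerating): v₀ = 12.0 m/s, a = -0.6 m/s².
v² = v₀² + 2aΔx = 12.0² + 2·-0.6·43 = 92.4 → v = 9.61 m/s
t = (v − v₀)/a = (9.61 − 12.0)/-0.6 = 3.98 s

Phase 2 (constant speed): v₀ = 9.61 m/s, a = 0 m/s².
v = v₀ + at = 9.61 + (0)(12.5) = 9.61 m/s
Δx = v₀t + ½at² = 9.61·12.5 + 0.5·0·12.5² = 120 m
Total distance = 43.0 + 120 = 163 m

163 m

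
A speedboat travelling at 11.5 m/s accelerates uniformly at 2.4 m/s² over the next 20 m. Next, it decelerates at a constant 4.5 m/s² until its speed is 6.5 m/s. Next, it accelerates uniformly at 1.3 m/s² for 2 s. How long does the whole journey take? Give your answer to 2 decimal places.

5.42 s

Phase 1 (accelerating): v₀ = 11.5 m/s, a = 2.4 m/s².
v² = v₀² + 2aΔx = 11.5² + 2·2.4·20 = 228 → v = 15.1 m/s
t = (v − v₀)/a = (15.1 − 11.5)/2.4 = 1.50 s

Phase 2 (decelerating): v₀ = 15.1 m/s, a = -4.5 m/s².
v = v₀ + at → t = (6.5 − 15.1) / -4.5 = 1.91 s
v² = v₀² + 2aΔx → Δx = (6.5² − 15.1²)/(2·-4.5) = 20.7 m

Phase 3 (accelerating): v₀ = 6.50 m/s, a = 1.3 m/s².
v = v₀ + at = 6.50 + (1.3)(2) = 9.10 m/s
Δx = v₀t + ½at² = 6.50·2 + 0.5·1.3·2² = 15.6 m
Total time = 1.50 + 1.91 + 2.00 = 5.42 s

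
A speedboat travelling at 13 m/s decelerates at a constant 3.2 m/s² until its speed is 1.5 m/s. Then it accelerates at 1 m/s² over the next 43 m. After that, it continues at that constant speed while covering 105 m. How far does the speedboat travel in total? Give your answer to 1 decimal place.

Phase 1 (decelerating): v₀ = 13.0 m/s, a = -3.2 m/s².
v = v₀ + at → t = (1.5 − 13.0) / -3.2 = 3.59 s
v² = v₀² + 2aΔx → Δx = (1.5² − 13.0²)/(2·-3.2) = 26.1 m

Phase 2 (accelerating): v₀ = 1.50 m/s, a = 1 m/s².
v² = v₀² + 2aΔx = 1.50² + 2·1·43 = 88.2 → v = 9.39 m/s
t = (v − v₀)/a = (9.39 − 1.50)/1 = 7.89 s

Phase 3 (constant speed): v₀ = 9.39 m/s, a = 0 m/s².
Constant speed: t = d/v = 105/9.39 = 11.2 s
Total distance = 26.1 + 43.0 + 105 = 174 m

174.1 m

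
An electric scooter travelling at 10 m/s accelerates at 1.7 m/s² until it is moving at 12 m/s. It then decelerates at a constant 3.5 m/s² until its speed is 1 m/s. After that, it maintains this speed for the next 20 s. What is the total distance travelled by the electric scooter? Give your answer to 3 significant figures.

Phase 1 (accelerating): v₀ = 10.0 m/s, a = 1.7 m/s².
v = v₀ + at → t = (12 − 10.0) / 1.7 = 1.18 s
v² = v₀² + 2aΔx → Δx = (12² − 10.0²)/(2·1.7) = 12.9 m

Phase 2 (decelerating): v₀ = 12.0 m/s, a = -3.5 m/s².
v = v₀ + at → t = (1 − 12.0) / -3.5 = 3.14 s
v² = v₀² + 2aΔx → Δx = (1² − 12.0²)/(2·-3.5) = 20.4 m

Phase 3 (constant speed): v₀ = 1.00 m/s, a = 0 m/s².
v = v₀ + at = 1.00 + (0)(20) = 1.00 m/s
Δx = v₀t + ½at² = 1.00·20 + 0.5·0·20² = 20.0 m
Total distance = 12.9 + 20.4 + 20.0 = 53.4 m

53.4 m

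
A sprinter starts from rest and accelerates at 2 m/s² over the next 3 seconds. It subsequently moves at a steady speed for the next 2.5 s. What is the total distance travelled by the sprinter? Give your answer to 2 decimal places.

Phase 1 (accelerating): v₀ = 0 m/s, a = 2 m/s².
v = v₀ + at = 0 + (2)(3) = 6.00 m/s
Δx = v₀t + ½at² = 0·3 + 0.5·2·3² = 9.00 m

Phase 2 (constant speed): v₀ = 6.00 m/s, a = 0 m/s².
v = v₀ + at = 6.00 + (0)(2.5) = 6.00 m/s
Δx = v₀t + ½at² = 6.00·2.5 + 0.5·0·2.5² = 15.0 m
Total distance = 9.00 + 15.0 = 24.0 m

24.00 m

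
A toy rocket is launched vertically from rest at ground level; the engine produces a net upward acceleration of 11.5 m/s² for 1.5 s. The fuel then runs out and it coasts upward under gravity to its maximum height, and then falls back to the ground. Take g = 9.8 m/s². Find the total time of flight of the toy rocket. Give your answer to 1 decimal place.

Phase 1 (powered ascent): v₀ = 0 m/s, a = 11.5 m/s².
v = v₀ + at = 0 + (11.5)(1.5) = 17.2 m/s
Δx = v₀t + ½at² = 0·1.5 + 0.5·11.5·1.5² = 12.9 m

Phase 2 (coasting upward): v₀ = 17.2 m/s, a = -9.8 m/s².
v = v₀ + at → t = (0 − 17.2) / -9.8 = 1.76 s
v² = v₀² + 2aΔx → Δx = (0² − 17.2²)/(2·-9.8) = 15.2 m

Phase 3 (free fall): v₀ = 0 m/s, a = -9.8 m/s².
Falls 28.1 m from rest: t = √(2·28.1/9.8) = 2.40 s; v = g·t = 23.5 m/s.
Total time = 1.50 + 1.76 + 2.40 = 5.66 s

5.7 s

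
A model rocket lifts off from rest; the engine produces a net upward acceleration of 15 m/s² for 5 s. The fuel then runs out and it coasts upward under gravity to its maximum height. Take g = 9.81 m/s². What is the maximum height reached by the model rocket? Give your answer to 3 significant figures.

Phase 1 (powered ascent): v₀ = 0 m/s, a = 15 m/s².
v = v₀ + at = 0 + (15)(5) = 75.0 m/s
Δx = v₀t + ½at² = 0·5 + 0.5·15·5² = 188 m

Phase 2 (coasting upward): v₀ = 75.0 m/s, a = -9.81 m/s².
v = v₀ + at → t = (0 − 75.0) / -9.81 = 7.65 s
v² = v₀² + 2aΔx → Δx = (0² − 75.0²)/(2·-9.81) = 287 m
Maximum height = 188 + 287 = 474 m

474 m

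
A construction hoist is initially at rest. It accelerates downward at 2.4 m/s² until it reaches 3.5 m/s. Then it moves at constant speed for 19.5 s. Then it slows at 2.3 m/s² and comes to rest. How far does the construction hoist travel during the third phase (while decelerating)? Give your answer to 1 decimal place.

Phase 1 (accelerating): v₀ = 0 m/s, a = 2.4 m/s².
v = v₀ + at → t = (3.5 − 0) / 2.4 = 1.46 s
v² = v₀² + 2aΔx → Δx = (3.5² − 0²)/(2·2.4) = 2.55 m

Phase 2 (constant speed): v₀ = 3.50 m/s, a = 0 m/s².
v = v₀ + at = 3.50 + (0)(19.5) = 3.50 m/s
Δx = v₀t + ½at² = 3.50·19.5 + 0.5·0·19.5² = 68.2 m

Phase 3 (decelerating): v₀ = 3.50 m/s, a = -2.3 m/s².
v = v₀ + at → t = (0 − 3.50) / -2.3 = 1.52 s
v² = v₀² + 2aΔx → Δx = (0² − 3.50²)/(2·-2.3) = 2.66 m
Distance in phase 3 = 2.66 m

2.7 m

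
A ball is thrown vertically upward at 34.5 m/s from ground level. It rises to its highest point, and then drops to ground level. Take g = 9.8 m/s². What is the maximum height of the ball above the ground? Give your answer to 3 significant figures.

Phase 1 (rising): v₀ = 34.5 m/s, a = -9.8 m/s².
v = v₀ + at → t = (0 − 34.5) / -9.8 = 3.52 s
v² = v₀² + 2aΔx → Δx = (0² − 34.5²)/(2·-9.8) = 60.7 m
Maximum height = 60.7 m

60.7 m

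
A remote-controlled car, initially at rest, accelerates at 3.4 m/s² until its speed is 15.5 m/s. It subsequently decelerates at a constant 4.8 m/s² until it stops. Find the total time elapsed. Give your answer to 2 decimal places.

7.79 s

Phase 1 (accelerating): v₀ = 0 m/s, a = 3.4 m/s².
v = v₀ + at → t = (15.5 − 0) / 3.4 = 4.56 s
v² = v₀² + 2aΔx → Δx = (15.5² − 0²)/(2·3.4) = 35.3 m

Phase 2 (decelerating): v₀ = 15.5 m/s, a = -4.8 m/s².
v = v₀ + at → t = (0 − 15.5) / -4.8 = 3.23 s
v² = v₀² + 2aΔx → Δx = (0² − 15.5²)/(2·-4.8) = 25.0 m
Total time = 4.56 + 3.23 = 7.79 s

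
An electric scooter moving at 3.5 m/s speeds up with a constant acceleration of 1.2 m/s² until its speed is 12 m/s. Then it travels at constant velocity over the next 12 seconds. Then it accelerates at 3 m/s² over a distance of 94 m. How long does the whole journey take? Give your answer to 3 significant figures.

Phase 1 (accelerating): v₀ = 3.50 m/s, a = 1.2 m/s².
v = v₀ + at → t = (12 − 3.50) / 1.2 = 7.08 s
v² = v₀² + 2aΔx → Δx = (12² − 3.50²)/(2·1.2) = 54.9 m

Phase 2 (constant speed): v₀ = 12.0 m/s, a = 0 m/s².
v = v₀ + at = 12.0 + (0)(12) = 12.0 m/s
Δx = v₀t + ½at² = 12.0·12 + 0.5·0·12² = 144 m

Phase 3 (accelerating): v₀ = 12.0 m/s, a = 3 m/s².
v² = v₀² + 2aΔx = 12.0² + 2·3·94 = 708 → v = 26.6 m/s
t = (v − v₀)/a = (26.6 − 12.0)/3 = 4.87 s
Total time = 7.08 + 12.0 + 4.87 = 24.0 s

24.0 s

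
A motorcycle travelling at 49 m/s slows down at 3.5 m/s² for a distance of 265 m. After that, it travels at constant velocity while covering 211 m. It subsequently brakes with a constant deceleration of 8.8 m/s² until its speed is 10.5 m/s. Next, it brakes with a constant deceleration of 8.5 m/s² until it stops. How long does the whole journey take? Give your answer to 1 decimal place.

19.1 s

Phase 1 (decelerating): v₀ = 49.0 m/s, a = -3.5 m/s².
v² = v₀² + 2aΔx = 49.0² + 2·-3.5·265 = 546 → v = 23.4 m/s
t = (v − v₀)/a = (23.4 − 49.0)/-3.5 = 7.32 s

Phase 2 (constant speed): v₀ = 23.4 m/s, a = 0 m/s².
Constant speed: t = d/v = 211/23.4 = 9.03 s

Phase 3 (decelerating): v₀ = 23.4 m/s, a = -8.8 m/s².
v = v₀ + at → t = (10.5 − 23.4) / -8.8 = 1.46 s
v² = v₀² + 2aΔx → Δx = (10.5² − 23.4²)/(2·-8.8) = 24.8 m

Phase 4 (decelerating): v₀ = 10.5 m/s, a = -8.5 m/s².
v = v₀ + at → t = (0 − 10.5) / -8.5 = 1.24 s
v² = v₀² + 2aΔx → Δx = (0² − 10.5²)/(2·-8.5) = 6.49 m
Total time = 7.32 + 9.03 + 1.46 + 1.24 = 19.1 s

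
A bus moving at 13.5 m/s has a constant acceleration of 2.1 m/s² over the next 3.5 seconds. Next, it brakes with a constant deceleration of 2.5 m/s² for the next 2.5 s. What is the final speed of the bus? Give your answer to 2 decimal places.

Phase 1 (accelerating): v₀ = 13.5 m/s, a = 2.1 m/s².
v = v₀ + at = 13.5 + (2.1)(3.5) = 20.9 m/s
Δx = v₀t + ½at² = 13.5·3.5 + 0.5·2.1·3.5² = 60.1 m

Phase 2 (decelerating): v₀ = 20.9 m/s, a = -2.5 m/s².
v = v₀ + at = 20.9 + (-2.5)(2.5) = 14.6 m/s
Δx = v₀t + ½at² = 20.9·2.5 + 0.5·-2.5·2.5² = 44.3 m
Final speed = 14.6 m/s

14.60 m/s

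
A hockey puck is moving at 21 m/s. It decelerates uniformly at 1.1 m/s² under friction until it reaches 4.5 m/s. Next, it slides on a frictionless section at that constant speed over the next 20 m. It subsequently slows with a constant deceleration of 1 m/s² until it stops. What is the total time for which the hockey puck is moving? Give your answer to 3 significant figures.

Phase 1 (decelerating): v₀ = 21.0 m/s, a = -1.1 m/s².
v = v₀ + at → t = (4.5 − 21.0) / -1.1 = 15.0 s
v² = v₀² + 2aΔx → Δx = (4.5² − 21.0²)/(2·-1.1) = 191 m

Phase 2 (constant speed): v₀ = 4.50 m/s, a = 0 m/s².
Constant speed: t = d/v = 20/4.50 = 4.44 s

Phase 3 (decelerating): v₀ = 4.50 m/s, a = -1 m/s².
v = v₀ + at → t = (0 − 4.50) / -1 = 4.50 s
v² = v₀² + 2aΔx → Δx = (0² − 4.50²)/(2·-1) = 10.1 m
Total time = 15.0 + 4.44 + 4.50 = 23.9 s

23.9 s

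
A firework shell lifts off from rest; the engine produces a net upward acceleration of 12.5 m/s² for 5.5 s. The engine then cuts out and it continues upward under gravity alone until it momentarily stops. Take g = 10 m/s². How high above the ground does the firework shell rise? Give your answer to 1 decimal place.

Phase 1 (powered ascent): v₀ = 0 m/s, a = 12.5 m/s².
v = v₀ + at = 0 + (12.5)(5.5) = 68.8 m/s
Δx = v₀t + ½at² = 0·5.5 + 0.5·12.5·5.5² = 189 m

Phase 2 (coasting upward): v₀ = 68.8 m/s, a = -10 m/s².
v = v₀ + at → t = (0 − 68.8) / -10 = 6.88 s
v² = v₀² + 2aΔx → Δx = (0² − 68.8²)/(2·-10) = 236 m
Maximum height = 189 + 236 = 425 m

425.4 m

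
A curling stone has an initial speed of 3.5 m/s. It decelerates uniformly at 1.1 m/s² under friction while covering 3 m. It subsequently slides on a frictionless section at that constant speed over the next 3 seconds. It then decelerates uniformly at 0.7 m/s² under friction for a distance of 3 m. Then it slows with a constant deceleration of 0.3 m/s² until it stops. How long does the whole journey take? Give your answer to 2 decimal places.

9.71 s

Phase 1 (decelerating): v₀ = 3.50 m/s, a = -1.1 m/s².
v² = v₀² + 2aΔx = 3.50² + 2·-1.1·3 = 5.65 → v = 2.38 m/s
t = (v − v₀)/a = (2.38 − 3.50)/-1.1 = 1.02 s

Phase 2 (constant speed): v₀ = 2.38 m/s, a = 0 m/s².
v = v₀ + at = 2.38 + (0)(3) = 2.38 m/s
Δx = v₀t + ½at² = 2.38·3 + 0.5·0·3² = 7.13 m

Phase 3 (decelerating): v₀ = 2.38 m/s, a = -0.7 m/s².
v² = v₀² + 2aΔx = 2.38² + 2·-0.7·3 = 1.45 → v = 1.20 m/s
t = (v − v₀)/a = (1.20 − 2.38)/-0.7 = 1.68 s

Phase 4 (decelerating): v₀ = 1.20 m/s, a = -0.3 m/s².
v = v₀ + at → t = (0 − 1.20) / -0.3 = 4.01 s
v² = v₀² + 2aΔx → Δx = (0² − 1.20²)/(2·-0.3) = 2.42 m
Total time = 1.02 + 3.00 + 1.68 + 4.01 = 9.71 s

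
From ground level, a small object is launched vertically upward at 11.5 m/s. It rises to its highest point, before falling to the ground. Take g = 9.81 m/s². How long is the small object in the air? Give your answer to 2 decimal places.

Phase 1 (rising): v₀ = 11.5 m/s, a = -9.81 m/s².
v = v₀ + at → t = (0 − 11.5) / -9.81 = 1.17 s
v² = v₀² + 2aΔx → Δx = (0² − 11.5²)/(2·-9.81) = 6.74 m

Phase 2 (falling): v₀ = 0 m/s, a = -9.81 m/s².
Falls 6.74 m from rest: t = √(2·6.74/9.81) = 1.17 s; v = g·t = 11.5 m/s.
Total time = 1.17 + 1.17 = 2.34 s

2.34 s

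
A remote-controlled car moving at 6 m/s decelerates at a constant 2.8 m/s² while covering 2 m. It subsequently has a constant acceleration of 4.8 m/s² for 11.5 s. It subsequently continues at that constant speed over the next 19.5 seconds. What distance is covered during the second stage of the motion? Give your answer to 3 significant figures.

Phase 1 (decelerating): v₀ = 6.00 m/s, a = -2.8 m/s².
v² = v₀² + 2aΔx = 6.00² + 2·-2.8·2 = 24.8 → v = 4.98 m/s
t = (v − v₀)/a = (4.98 − 6.00)/-2.8 = 0.364 s

Phase 2 (accelerating): v₀ = 4.98 m/s, a = 4.8 m/s².
v = v₀ + at = 4.98 + (4.8)(11.5) = 60.2 m/s
Δx = v₀t + ½at² = 4.98·11.5 + 0.5·4.8·11.5² = 375 m
Distance in phase 2 = 375 m

375 m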